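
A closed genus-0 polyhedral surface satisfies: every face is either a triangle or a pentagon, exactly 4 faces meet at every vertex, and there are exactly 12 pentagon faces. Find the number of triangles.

20

Let x be the number of triangles; then F = 12 + x.
Edge–face incidences: 2E = 5·12 + 3·x = 60 + 3x.
Every vertex has degree 4, so 4V = 2E.
Euler: V − E + F = 2 ⇒ (2E)/4 − E + (12 + x) = 2.
Multiply by 8: 2·(2E) − 4·(2E) + 8·(12 + x) = 16, i.e. 96 + 8x − 2·(60 + 3x) = 16.
Collecting terms: 2x − 24 = 16, so 2x = 40, so x = 20.
Then 2E = 60 + 3·20 = 120, so E = 60, V = 2E/4 = 30, F = 12 + 20 = 32.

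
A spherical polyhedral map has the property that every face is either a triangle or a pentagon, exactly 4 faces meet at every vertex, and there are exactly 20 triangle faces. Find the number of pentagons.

Let x be the number of pentagons; then F = 20 + x.
Edge–face incidences: 2E = 3·20 + 5·x = 60 + 5x.
Every vertex has degree 4, so 4V = 2E.
Euler: V − E + F = 2 ⇒ (2E)/4 − E + (20 + x) = 2.
Multiply by 8: 2·(2E) − 4·(2E) + 8·(20 + x) = 16, i.e. 160 + 8x − 2·(60 + 5x) = 16.
Collecting terms: −2x + 40 = 16, so −2x = −24, so x = 12.
Then 2E = 60 + 5·12 = 120, so E = 60, V = 2E/4 = 30, F = 20 + 12 = 32.

12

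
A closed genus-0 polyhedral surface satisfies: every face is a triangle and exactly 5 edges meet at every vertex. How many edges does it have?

30

Each face has 3 edges and each edge borders two faces, so 2E = 3F.
Each vertex has degree 5, so 5V = 2E and hence V = 3F/5.
Euler: V − E + F = 2 ⇒ (3F/5) − (3F/2) + F = 2.
Multiply by 10: (6 − 15 + 10)F = 20, i.e. 1F = 20.
So F = 20, E = 3·20/2 = 30, V = 3·20/5 = 12.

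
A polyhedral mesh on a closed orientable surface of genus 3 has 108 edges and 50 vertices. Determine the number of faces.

For a closed orientable surface of genus 3, χ = 2 − 2·3 = -4.
F = -4 − V + E = -4 − 50 + 108 = 54.

54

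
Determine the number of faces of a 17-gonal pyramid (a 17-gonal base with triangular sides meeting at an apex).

18

A pyramid on an n-gon base has one n-gon and n triangles: V = 17 + 1 = 18, E = 2·17 = 34, F = 17 + 1 = 18.
Check: V − E + F = 18 − 34 + 18 = 2.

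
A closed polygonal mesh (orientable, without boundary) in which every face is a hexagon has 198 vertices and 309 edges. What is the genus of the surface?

5

Every face is a hexagon and each edge borders two faces, so 6F = 2·309, giving F = 103.
χ = V − E + F = 198 − 309 + 103 = -8.
For a closed orientable surface χ = 2 − 2g, so g = (2 − (-8))/2 = 5.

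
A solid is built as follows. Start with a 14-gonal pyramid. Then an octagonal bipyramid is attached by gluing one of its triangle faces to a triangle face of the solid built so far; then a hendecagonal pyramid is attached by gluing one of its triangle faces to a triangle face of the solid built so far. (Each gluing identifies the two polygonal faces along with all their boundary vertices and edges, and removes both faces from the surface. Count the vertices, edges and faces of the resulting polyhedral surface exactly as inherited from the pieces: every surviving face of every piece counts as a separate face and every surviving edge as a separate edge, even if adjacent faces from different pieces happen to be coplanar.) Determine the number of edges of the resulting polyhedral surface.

A 14-gonal pyramid: V=15, E=28, F=15.
Attach an octagonal bipyramid (V=10, E=24, F=16) along a 3-gon: merge 3 vertices and 3 edges, delete both glued faces → V=22, E=49, F=29.
Attach a hendecagonal pyramid (V=12, E=22, F=12) along a 3-gon: merge 3 vertices and 3 edges, delete both glued faces → V=31, E=68, F=39.
Check: V − E + F = 31 − 68 + 39 = 2.

68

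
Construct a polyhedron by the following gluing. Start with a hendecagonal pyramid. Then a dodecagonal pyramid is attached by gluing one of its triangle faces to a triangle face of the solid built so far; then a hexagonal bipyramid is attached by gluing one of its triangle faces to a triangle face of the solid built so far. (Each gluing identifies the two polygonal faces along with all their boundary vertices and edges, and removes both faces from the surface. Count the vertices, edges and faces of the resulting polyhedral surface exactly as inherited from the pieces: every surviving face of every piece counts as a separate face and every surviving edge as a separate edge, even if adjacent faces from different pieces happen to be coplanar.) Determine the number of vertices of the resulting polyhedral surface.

27

A hendecagonal pyramid: V=12, E=22, F=12.
Attach a dodecagonal pyramid (V=13, E=24, F=13) along a 3-gon: merge 3 vertices and 3 edges, delete both glued faces → V=22, E=43, F=23.
Attach a hexagonal bipyramid (V=8, E=18, F=12) along a 3-gon: merge 3 vertices and 3 edges, delete both glued faces → V=27, E=58, F=33.
Check: V − E + F = 27 − 58 + 33 = 2.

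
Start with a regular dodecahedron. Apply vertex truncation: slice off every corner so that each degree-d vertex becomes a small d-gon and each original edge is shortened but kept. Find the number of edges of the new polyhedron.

90

The base solid has V = 20, E = 30, F = 12.
Truncation replaces each original edge-end by a new vertex, so V′ = 2E = 60.
Each original edge survives, and each old vertex of degree d contributes d new edges; summing degrees gives Σd = 2E, so E′ = E + 2E = 3E = 90.
Each original face survives and each original vertex becomes one new face: F′ = F + V = 32.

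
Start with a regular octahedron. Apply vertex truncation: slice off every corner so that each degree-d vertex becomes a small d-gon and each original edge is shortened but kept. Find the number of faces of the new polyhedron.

14

The base solid has V = 6, E = 12, F = 8.
Truncation replaces each original edge-end by a new vertex, so V′ = 2E = 24.
Each original edge survives, and each old vertex of degree d contributes d new edges; summing degrees gives Σd = 2E, so E′ = E + 2E = 3E = 36.
Each original face survives and each original vertex becomes one new face: F′ = F + V = 14.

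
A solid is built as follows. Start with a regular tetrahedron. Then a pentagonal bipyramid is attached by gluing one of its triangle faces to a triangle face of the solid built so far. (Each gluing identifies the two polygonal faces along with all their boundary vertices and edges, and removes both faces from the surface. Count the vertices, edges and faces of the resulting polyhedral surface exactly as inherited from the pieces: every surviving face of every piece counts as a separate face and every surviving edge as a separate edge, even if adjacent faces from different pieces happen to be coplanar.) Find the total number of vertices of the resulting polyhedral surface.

A regular tetrahedron: V=4, E=6, F=4.
Attach a pentagonal bipyramid (V=7, E=15, F=10) along a 3-gon: merge 3 vertices and 3 edges, delete both glued faces → V=8, E=18, F=12.
Check: V − E + F = 8 − 18 + 12 = 2.

8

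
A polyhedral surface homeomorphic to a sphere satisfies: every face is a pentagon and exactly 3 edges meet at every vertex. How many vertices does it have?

20

Each face has 5 edges and each edge borders two faces, so 2E = 5F.
Each vertex has degree 3, so 3V = 2E and hence V = 5F/3.
Euler: V − E + F = 2 ⇒ (5F/3) − (5F/2) + F = 2.
Multiply by 6: (10 − 15 + 6)F = 12, i.e. 1F = 12.
So F = 12, E = 5·12/2 = 30, V = 5·12/3 = 20.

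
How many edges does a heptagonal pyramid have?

A pyramid on an n-gon base has one n-gon and n triangles: V = 7 + 1 = 8, E = 2·7 = 14, F = 7 + 1 = 8.

14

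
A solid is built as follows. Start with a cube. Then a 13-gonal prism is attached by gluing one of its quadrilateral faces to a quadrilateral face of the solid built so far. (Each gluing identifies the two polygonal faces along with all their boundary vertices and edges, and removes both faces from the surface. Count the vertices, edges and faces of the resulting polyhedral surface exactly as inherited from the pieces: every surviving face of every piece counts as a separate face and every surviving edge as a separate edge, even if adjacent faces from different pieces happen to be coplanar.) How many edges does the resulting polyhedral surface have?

A cube: V=8, E=12, F=6.
Attach a 13-gonal prism (V=26, E=39, F=15) along a 4-gon: merge 4 vertices and 4 edges, delete both glued faces → V=30, E=47, F=19.
Check: V − E + F = 30 − 47 + 19 = 2.

47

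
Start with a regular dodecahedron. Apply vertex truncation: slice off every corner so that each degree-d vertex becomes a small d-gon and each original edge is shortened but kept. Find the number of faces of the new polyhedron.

32

The base solid has V = 20, E = 30, F = 12.
Truncation replaces each original edge-end by a new vertex, so V′ = 2E = 60.
Each original edge survives, and each old vertex of degree d contributes d new edges; summing degrees gives Σd = 2E, so E′ = E + 2E = 3E = 90.
Each original face survives and each original vertex becomes one new face: F′ = F + V = 32.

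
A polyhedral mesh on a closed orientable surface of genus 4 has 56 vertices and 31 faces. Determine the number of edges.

For a closed orientable surface of genus 4, χ = 2 − 2·4 = -6.
E = V + F − (-6) = 56 + 31 − (-6) = 93.

93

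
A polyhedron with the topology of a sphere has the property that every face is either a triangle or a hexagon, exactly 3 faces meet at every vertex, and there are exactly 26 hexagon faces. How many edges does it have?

Let x be the number of triangles; then F = 26 + x.
Edge–face incidences: 2E = 6·26 + 3·x = 156 + 3x.
Every vertex has degree 3, so 3V = 2E.
Euler: V − E + F = 2 ⇒ (2E)/3 − E + (26 + x) = 2.
Multiply by 6: 2·(2E) − 3·(2E) + 6·(26 + x) = 12, i.e. 156 + 6x − (156 + 3x) = 12.
Collecting terms: 3x = 12, so x = 4.
Then 2E = 156 + 3·4 = 168, so E = 84, V = 2E/3 = 56, F = 26 + 4 = 30.

84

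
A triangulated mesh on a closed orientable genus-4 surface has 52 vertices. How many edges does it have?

χ = 2 − 2·4 = -6, and every face is a triangle so 3F = 2E.
V − E + F = -6 with E = 3F/2 gives 52 − (3/2 − 1)·F = -6, so F = 116 and E = 174.

174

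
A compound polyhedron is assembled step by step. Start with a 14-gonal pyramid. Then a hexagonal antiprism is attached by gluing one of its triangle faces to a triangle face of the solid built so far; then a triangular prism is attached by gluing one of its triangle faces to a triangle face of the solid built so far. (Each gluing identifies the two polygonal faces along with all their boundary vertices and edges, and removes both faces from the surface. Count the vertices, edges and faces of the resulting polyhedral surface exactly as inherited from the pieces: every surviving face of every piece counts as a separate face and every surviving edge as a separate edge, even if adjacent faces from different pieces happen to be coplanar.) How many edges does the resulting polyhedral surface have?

A 14-gonal pyramid: V=15, E=28, F=15.
Attach a hexagonal antiprism (V=12, E=24, F=14) along a 3-gon: merge 3 vertices and 3 edges, delete both glued faces → V=24, E=49, F=27.
Attach a triangular prism (V=6, E=9, F=5) along a 3-gon: merge 3 vertices and 3 edges, delete both glued faces → V=27, E=55, F=30.
Check: V − E + F = 27 − 55 + 30 = 2.

55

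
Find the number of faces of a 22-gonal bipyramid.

A bipyramid over an n-gon has 2n triangular faces and n + 2 vertices: V = 22 + 2 = 24, E = 3·22 = 66, F = 2·22 = 44.

44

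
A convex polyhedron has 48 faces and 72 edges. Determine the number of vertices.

26

Here V − E + F = 2.
V = 2 + E − F = 2 + 72 − 48 = 26.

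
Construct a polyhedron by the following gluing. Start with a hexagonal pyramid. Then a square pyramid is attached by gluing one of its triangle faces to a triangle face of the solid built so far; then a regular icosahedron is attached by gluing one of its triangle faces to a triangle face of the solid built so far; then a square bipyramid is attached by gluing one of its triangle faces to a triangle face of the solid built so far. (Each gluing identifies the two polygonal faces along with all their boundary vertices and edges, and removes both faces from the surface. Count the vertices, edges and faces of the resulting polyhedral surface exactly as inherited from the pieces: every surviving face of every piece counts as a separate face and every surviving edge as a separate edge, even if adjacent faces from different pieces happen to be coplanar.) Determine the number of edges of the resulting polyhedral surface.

53

A hexagonal pyramid: V=7, E=12, F=7.
Attach a square pyramid (V=5, E=8, F=5) along a 3-gon: merge 3 vertices and 3 edges, delete both glued faces → V=9, E=17, F=10.
Attach a regular icosahedron (V=12, E=30, F=20) along a 3-gon: merge 3 vertices and 3 edges, delete both glued faces → V=18, E=44, F=28.
Attach a square bipyramid (V=6, E=12, F=8) along a 3-gon: merge 3 vertices and 3 edges, delete both glued faces → V=21, E=53, F=34.
Check: V − E + F = 21 − 53 + 34 = 2.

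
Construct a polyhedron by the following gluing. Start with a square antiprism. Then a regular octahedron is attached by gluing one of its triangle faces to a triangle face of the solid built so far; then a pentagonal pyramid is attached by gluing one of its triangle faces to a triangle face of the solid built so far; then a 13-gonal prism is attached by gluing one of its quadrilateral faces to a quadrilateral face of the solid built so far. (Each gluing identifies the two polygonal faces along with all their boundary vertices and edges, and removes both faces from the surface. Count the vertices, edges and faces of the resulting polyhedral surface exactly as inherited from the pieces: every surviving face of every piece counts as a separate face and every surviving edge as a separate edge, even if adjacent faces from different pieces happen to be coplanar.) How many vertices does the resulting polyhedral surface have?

36

A square antiprism: V=8, E=16, F=10.
Attach a regular octahedron (V=6, E=12, F=8) along a 3-gon: merge 3 vertices and 3 edges, delete both glued faces → V=11, E=25, F=16.
Attach a pentagonal pyramid (V=6, E=10, F=6) along a 3-gon: merge 3 vertices and 3 edges, delete both glued faces → V=14, E=32, F=20.
Attach a 13-gonal prism (V=26, E=39, F=15) along a 4-gon: merge 4 vertices and 4 edges, delete both glued faces → V=36, E=67, F=33.
Check: V − E + F = 36 − 67 + 33 = 2.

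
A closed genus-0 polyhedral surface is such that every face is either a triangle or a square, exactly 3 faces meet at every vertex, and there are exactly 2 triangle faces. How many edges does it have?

9

Let x be the number of squares; then F = 2 + x.
Edge–face incidences: 2E = 3·2 + 4·x = 6 + 4x.
Every vertex has degree 3, so 3V = 2E.
Euler: V − E + F = 2 ⇒ (2E)/3 − E + (2 + x) = 2.
Multiply by 6: 2·(2E) − 3·(2E) + 6·(2 + x) = 12, i.e. 12 + 6x − (6 + 4x) = 12.
Collecting terms: 2x + 6 = 12, so 2x = 6, so x = 3.
Then 2E = 6 + 4·3 = 18, so E = 9, V = 2E/3 = 6, F = 2 + 3 = 5.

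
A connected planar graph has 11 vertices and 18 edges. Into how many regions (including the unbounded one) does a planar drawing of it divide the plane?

Euler's formula for a connected plane graph: V − E + F = 2, so F = 2 − 11 + 18 = 9.

9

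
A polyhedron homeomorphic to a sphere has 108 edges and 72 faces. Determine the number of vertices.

38

Here V − E + F = 2.
V = 2 + E − F = 2 + 108 − 72 = 38.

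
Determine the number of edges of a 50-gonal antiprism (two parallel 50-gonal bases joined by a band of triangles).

An antiprism on an n-gon has two n-gon caps and 2n triangles: V = 2·50 = 100, E = 4·50 = 200, F = 2·50 + 2 = 102.

200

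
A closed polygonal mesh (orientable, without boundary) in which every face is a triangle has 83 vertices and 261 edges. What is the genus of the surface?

3

Every face is a triangle and each edge borders two faces, so 3F = 2·261, giving F = 174.
χ = V − E + F = 83 − 261 + 174 = -4.
For a closed orientable surface χ = 2 − 2g, so g = (2 − (-4))/2 = 3.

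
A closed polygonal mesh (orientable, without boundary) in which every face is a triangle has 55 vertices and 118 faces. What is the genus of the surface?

Every face is a triangle, so 2E = 3·118 = 354, giving E = 177.
χ = V − E + F = 55 − 177 + 118 = -4.
For a closed orientable surface χ = 2 − 2g, so g = (2 − (-4))/2 = 3.

3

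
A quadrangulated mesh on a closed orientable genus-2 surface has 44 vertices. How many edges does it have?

χ = 2 − 2·2 = -2, and every face is a square so 4F = 2E.
V − E + F = -2 with E = 4F/2 gives 44 − (4/2 − 1)·F = -2, so F = 46 and E = 92.

92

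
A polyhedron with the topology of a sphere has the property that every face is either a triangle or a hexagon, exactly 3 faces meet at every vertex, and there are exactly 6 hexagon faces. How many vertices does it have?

16

Let x be the number of triangles; then F = 6 + x.
Edge–face incidences: 2E = 6·6 + 3·x = 36 + 3x.
Every vertex has degree 3, so 3V = 2E.
Euler: V − E + F = 2 ⇒ (2E)/3 − E + (6 + x) = 2.
Multiply by 6: 2·(2E) − 3·(2E) + 6·(6 + x) = 12, i.e. 36 + 6x − (36 + 3x) = 12.
Collecting terms: 3x = 12, so x = 4.
Then 2E = 36 + 3·4 = 48, so E = 24, V = 2E/3 = 16, F = 6 + 4 = 10.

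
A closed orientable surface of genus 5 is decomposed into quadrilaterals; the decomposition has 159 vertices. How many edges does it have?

334

χ = 2 − 2·5 = -8, and every face is a square so 4F = 2E.
V − E + F = -8 with E = 4F/2 gives 159 − (4/2 − 1)·F = -8, so F = 167 and E = 334.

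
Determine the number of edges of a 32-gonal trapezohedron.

The n-trapezohedron (dual of the n-antiprism) has V = 2·32 + 2 = 66, E = 4·32 = 128, F = 2·32 = 64.

128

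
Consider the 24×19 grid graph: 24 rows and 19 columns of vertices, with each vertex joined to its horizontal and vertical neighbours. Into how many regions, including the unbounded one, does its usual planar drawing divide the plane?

The grid has V = 24·19 = 456 vertices and E = 24·18 + 19·23 = 869 edges.
F = 2 − V + E = 2 − 456 + 869 = 415.

415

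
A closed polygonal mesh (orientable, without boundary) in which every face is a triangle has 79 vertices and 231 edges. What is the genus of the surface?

Every face is a triangle and each edge borders two faces, so 3F = 2·231, giving F = 154.
χ = V − E + F = 79 − 231 + 154 = 2.
For a closed orientable surface χ = 2 − 2g, so g = (2 − (2))/2 = 0.

0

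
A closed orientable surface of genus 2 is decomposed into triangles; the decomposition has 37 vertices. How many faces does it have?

χ = 2 − 2·2 = -2, and every face is a triangle so 3F = 2E.
V − E + F = -2 with E = 3F/2 gives 37 − (3/2 − 1)·F = -2, so F = 78 and E = 117.

78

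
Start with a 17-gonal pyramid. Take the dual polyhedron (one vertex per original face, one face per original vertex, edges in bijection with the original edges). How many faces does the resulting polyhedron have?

18

The base solid has V = 18, E = 34, F = 18.
The dual swaps V and F and preserves E: V′ = F = 18, E′ = E = 34, F′ = V = 18.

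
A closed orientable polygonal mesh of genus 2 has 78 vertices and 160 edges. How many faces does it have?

For a closed orientable surface of genus 2, χ = 2 − 2·2 = -2.
F = -2 − V + E = -2 − 78 + 160 = 80.

80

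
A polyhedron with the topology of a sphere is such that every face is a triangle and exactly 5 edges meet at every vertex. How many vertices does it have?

12

Each face has 3 edges and each edge borders two faces, so 2E = 3F.
Each vertex has degree 5, so 5V = 2E and hence V = 3F/5.
Euler: V − E + F = 2 ⇒ (3F/5) − (3F/2) + F = 2.
Multiply by 10: (6 − 15 + 10)F = 20, i.e. 1F = 20.
So F = 20, E = 3·20/2 = 30, V = 3·20/5 = 12.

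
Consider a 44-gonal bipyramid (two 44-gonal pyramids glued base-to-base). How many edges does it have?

132

A bipyramid over an n-gon has 2n triangular faces and n + 2 vertices: V = 44 + 2 = 46, E = 3·44 = 132, F = 2·44 = 88.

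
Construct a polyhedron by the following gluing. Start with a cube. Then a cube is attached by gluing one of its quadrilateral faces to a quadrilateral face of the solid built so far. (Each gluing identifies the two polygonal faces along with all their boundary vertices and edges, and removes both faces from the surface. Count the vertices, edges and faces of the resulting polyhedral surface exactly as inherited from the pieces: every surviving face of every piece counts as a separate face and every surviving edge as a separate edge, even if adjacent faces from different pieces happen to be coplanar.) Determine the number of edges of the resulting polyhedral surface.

A cube: V=8, E=12, F=6.
Attach a cube (V=8, E=12, F=6) along a 4-gon: merge 4 vertices and 4 edges, delete both glued faces → V=12, E=20, F=10.
Check: V − E + F = 12 − 20 + 10 = 2.

20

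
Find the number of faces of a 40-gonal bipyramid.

A bipyramid over an n-gon has 2n triangular faces and n + 2 vertices: V = 40 + 2 = 42, E = 3·40 = 120, F = 2·40 = 80.
Check: V − E + F = 42 − 120 + 80 = 2.

80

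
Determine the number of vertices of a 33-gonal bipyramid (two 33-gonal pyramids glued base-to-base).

35

A bipyramid over an n-gon has 2n triangular faces and n + 2 vertices: V = 33 + 2 = 35, E = 3·33 = 99, F = 2·33 = 66.
Check: V − E + F = 35 − 99 + 66 = 2.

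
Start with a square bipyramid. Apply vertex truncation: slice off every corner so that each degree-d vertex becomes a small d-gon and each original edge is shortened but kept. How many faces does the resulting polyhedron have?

14

The base solid has V = 6, E = 12, F = 8.
Truncation replaces each original edge-end by a new vertex, so V′ = 2E = 24.
Each original edge survives, and each old vertex of degree d contributes d new edges; summing degrees gives Σd = 2E, so E′ = E + 2E = 3E = 36.
Each original face survives and each original vertex becomes one new face: F′ = F + V = 14.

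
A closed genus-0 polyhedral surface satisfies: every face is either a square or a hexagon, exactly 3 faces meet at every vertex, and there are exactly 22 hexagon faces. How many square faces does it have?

6

Let x be the number of squares; then F = 22 + x.
Edge–face incidences: 2E = 6·22 + 4·x = 132 + 4x.
Every vertex has degree 3, so 3V = 2E.
Euler: V − E + F = 2 ⇒ (2E)/3 − E + (22 + x) = 2.
Multiply by 6: 2·(2E) − 3·(2E) + 6·(22 + x) = 12, i.e. 132 + 6x − (132 + 4x) = 12.
Collecting terms: 2x = 12, so x = 6.
Then 2E = 132 + 4·6 = 156, so E = 78, V = 2E/3 = 52, F = 22 + 6 = 28.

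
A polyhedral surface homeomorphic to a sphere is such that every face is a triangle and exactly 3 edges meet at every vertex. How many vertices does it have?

4

Each face has 3 edges and each edge borders two faces, so 2E = 3F.
Each vertex has degree 3, so 3V = 2E and hence V = 3F/3.
Euler: V − E + F = 2 ⇒ (3F/3) − (3F/2) + F = 2.
Multiply by 6: (6 − 9 + 6)F = 12, i.e. 3F = 12.
So F = 4, E = 3·4/2 = 6, V = 3·4/3 = 4.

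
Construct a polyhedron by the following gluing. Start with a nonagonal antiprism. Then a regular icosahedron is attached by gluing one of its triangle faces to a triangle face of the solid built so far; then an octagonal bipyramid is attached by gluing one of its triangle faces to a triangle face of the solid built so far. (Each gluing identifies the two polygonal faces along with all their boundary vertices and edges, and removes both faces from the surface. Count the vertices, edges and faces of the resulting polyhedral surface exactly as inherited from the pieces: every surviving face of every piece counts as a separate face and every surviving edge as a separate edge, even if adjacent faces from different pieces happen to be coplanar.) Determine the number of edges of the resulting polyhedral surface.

84

A nonagonal antiprism: V=18, E=36, F=20.
Attach a regular icosahedron (V=12, E=30, F=20) along a 3-gon: merge 3 vertices and 3 edges, delete both glued faces → V=27, E=63, F=38.
Attach an octagonal bipyramid (V=10, E=24, F=16) along a 3-gon: merge 3 vertices and 3 edges, delete both glued faces → V=34, E=84, F=52.
Check: V − E + F = 34 − 84 + 52 = 2.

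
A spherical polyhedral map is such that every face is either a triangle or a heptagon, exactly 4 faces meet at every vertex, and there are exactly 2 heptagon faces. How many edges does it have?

28

Let x be the number of triangles; then F = 2 + x.
Edge–face incidences: 2E = 7·2 + 3·x = 14 + 3x.
Every vertex has degree 4, so 4V = 2E.
Euler: V − E + F = 2 ⇒ (2E)/4 − E + (2 + x) = 2.
Multiply by 8: 2·(2E) − 4·(2E) + 8·(2 + x) = 16, i.e. 16 + 8x − 2·(14 + 3x) = 16.
Collecting terms: 2x − 12 = 16, so 2x = 28, so x = 14.
Then 2E = 14 + 3·14 = 56, so E = 28, V = 2E/4 = 14, F = 2 + 14 = 16.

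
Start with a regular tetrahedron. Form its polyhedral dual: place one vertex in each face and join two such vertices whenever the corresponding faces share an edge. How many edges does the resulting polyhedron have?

6

The base solid has V = 4, E = 6, F = 4.
The dual swaps V and F and preserves E: V′ = F = 4, E′ = E = 6, F′ = V = 4.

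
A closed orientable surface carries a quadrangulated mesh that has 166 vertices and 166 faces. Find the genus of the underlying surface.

1

Every face is a square, so 2E = 4·166 = 664, giving E = 332.
χ = V − E + F = 166 − 332 + 166 = 0.
For a closed orientable surface χ = 2 − 2g, so g = (2 − (0))/2 = 1.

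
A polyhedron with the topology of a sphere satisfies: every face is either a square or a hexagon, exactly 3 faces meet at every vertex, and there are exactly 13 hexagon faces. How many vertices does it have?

Let x be the number of squares; then F = 13 + x.
Edge–face incidences: 2E = 6·13 + 4·x = 78 + 4x.
Every vertex has degree 3, so 3V = 2E.
Euler: V − E + F = 2 ⇒ (2E)/3 − E + (13 + x) = 2.
Multiply by 6: 2·(2E) − 3·(2E) + 6·(13 + x) = 12, i.e. 78 + 6x − (78 + 4x) = 12.
Collecting terms: 2x = 12, so x = 6.
Then 2E = 78 + 4·6 = 102, so E = 51, V = 2E/3 = 34, F = 13 + 6 = 19.

34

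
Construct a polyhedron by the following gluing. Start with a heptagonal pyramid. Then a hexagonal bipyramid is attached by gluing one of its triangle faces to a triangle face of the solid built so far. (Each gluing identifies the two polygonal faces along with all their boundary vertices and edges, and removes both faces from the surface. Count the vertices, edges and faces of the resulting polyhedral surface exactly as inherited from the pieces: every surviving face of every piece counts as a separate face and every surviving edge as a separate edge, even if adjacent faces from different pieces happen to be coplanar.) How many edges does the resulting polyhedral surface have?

A heptagonal pyramid: V=8, E=14, F=8.
Attach a hexagonal bipyramid (V=8, E=18, F=12) along a 3-gon: merge 3 vertices and 3 edges, delete both glued faces → V=13, E=29, F=18.
Check: V − E + F = 13 − 29 + 18 = 2.

29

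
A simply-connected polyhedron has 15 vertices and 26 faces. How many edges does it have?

39

Here V − E + F = 2.
E = V + F − (2) = 15 + 26 − (2) = 39.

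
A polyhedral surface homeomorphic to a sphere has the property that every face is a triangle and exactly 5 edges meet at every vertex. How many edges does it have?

Each face has 3 edges and each edge borders two faces, so 2E = 3F.
Each vertex has degree 5, so 5V = 2E and hence V = 3F/5.
Euler: V − E + F = 2 ⇒ (3F/5) − (3F/2) + F = 2.
Multiply by 10: (6 − 15 + 10)F = 20, i.e. 1F = 20.
So F = 20, E = 3·20/2 = 30, V = 3·20/5 = 12.

30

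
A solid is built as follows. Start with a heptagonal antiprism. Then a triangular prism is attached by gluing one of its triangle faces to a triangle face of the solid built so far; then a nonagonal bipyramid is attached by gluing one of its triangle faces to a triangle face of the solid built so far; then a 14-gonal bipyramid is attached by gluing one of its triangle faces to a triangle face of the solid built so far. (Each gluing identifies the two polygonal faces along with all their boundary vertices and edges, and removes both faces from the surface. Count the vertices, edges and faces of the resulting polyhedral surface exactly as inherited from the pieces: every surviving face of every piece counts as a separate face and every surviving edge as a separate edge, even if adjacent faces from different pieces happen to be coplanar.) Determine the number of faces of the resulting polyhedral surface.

61

A heptagonal antiprism: V=14, E=28, F=16.
Attach a triangular prism (V=6, E=9, F=5) along a 3-gon: merge 3 vertices and 3 edges, delete both glued faces → V=17, E=34, F=19.
Attach a nonagonal bipyramid (V=11, E=27, F=18) along a 3-gon: merge 3 vertices and 3 edges, delete both glued faces → V=25, E=58, F=35.
Attach a 14-gonal bipyramid (V=16, E=42, F=28) along a 3-gon: merge 3 vertices and 3 edges, delete both glued faces → V=38, E=97, F=61.
Check: V − E + F = 38 − 97 + 61 = 2.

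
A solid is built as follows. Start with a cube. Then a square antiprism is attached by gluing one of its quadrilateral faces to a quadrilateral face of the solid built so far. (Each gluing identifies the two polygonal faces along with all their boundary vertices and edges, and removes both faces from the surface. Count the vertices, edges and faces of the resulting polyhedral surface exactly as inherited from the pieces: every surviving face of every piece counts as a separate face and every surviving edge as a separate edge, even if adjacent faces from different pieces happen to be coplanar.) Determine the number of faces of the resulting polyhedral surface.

14

A cube: V=8, E=12, F=6.
Attach a square antiprism (V=8, E=16, F=10) along a 4-gon: merge 4 vertices and 4 edges, delete both glued faces → V=12, E=24, F=14.
Check: V − E + F = 12 − 24 + 14 = 2.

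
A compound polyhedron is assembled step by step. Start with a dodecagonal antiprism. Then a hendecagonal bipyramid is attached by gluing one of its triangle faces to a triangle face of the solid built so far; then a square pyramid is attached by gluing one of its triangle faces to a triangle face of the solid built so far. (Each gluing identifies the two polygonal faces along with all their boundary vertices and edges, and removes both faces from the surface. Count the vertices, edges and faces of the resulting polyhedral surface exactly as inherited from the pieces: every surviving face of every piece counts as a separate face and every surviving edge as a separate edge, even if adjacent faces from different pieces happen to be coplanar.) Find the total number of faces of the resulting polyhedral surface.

49

A dodecagonal antiprism: V=24, E=48, F=26.
Attach a hendecagonal bipyramid (V=13, E=33, F=22) along a 3-gon: merge 3 vertices and 3 edges, delete both glued faces → V=34, E=78, F=46.
Attach a square pyramid (V=5, E=8, F=5) along a 3-gon: merge 3 vertices and 3 edges, delete both glued faces → V=36, E=83, F=49.
Check: V − E + F = 36 − 83 + 49 = 2.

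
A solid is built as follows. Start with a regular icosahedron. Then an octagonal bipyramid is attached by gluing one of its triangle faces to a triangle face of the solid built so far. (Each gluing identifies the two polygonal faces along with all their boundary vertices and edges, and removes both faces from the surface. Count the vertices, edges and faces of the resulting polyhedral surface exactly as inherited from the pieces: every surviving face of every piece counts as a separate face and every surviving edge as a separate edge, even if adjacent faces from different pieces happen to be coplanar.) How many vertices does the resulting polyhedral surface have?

A regular icosahedron: V=12, E=30, F=20.
Attach an octagonal bipyramid (V=10, E=24, F=16) along a 3-gon: merge 3 vertices and 3 edges, delete both glued faces → V=19, E=51, F=34.
Check: V − E + F = 19 − 51 + 34 = 2.

19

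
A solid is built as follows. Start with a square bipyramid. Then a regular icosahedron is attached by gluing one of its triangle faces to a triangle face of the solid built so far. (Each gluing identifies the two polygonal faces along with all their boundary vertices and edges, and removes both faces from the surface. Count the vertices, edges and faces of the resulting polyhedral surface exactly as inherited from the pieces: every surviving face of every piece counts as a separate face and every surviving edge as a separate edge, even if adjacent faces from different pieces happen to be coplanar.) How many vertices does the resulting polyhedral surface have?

15

A square bipyramid: V=6, E=12, F=8.
Attach a regular icosahedron (V=12, E=30, F=20) along a 3-gon: merge 3 vertices and 3 edges, delete both glued faces → V=15, E=39, F=26.
Check: V − E + F = 15 − 39 + 26 = 2.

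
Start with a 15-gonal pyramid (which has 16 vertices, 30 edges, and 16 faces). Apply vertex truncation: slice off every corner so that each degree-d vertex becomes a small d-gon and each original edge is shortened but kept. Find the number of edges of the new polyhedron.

Truncation replaces each original edge-end by a new vertex, so V′ = 2E = 60.
Each original edge survives, and each old vertex of degree d contributes d new edges; summing degrees gives Σd = 2E, so E′ = E + 2E = 3E = 90.
Each original face survives and each original vertex becomes one new face: F′ = F + V = 32.

90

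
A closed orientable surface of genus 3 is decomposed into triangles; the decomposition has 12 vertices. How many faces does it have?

32

χ = 2 − 2·3 = -4, and every face is a triangle so 3F = 2E.
V − E + F = -4 with E = 3F/2 gives 12 − (3/2 − 1)·F = -4, so F = 32 and E = 48.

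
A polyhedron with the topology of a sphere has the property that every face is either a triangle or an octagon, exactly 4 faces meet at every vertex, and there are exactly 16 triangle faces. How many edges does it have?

Let x be the number of octagons; then F = 16 + x.
Edge–face incidences: 2E = 3·16 + 8·x = 48 + 8x.
Every vertex has degree 4, so 4V = 2E.
Euler: V − E + F = 2 ⇒ (2E)/4 − E + (16 + x) = 2.
Multiply by 8: 2·(2E) − 4·(2E) + 8·(16 + x) = 16, i.e. 128 + 8x − 2·(48 + 8x) = 16.
Collecting terms: −8x + 32 = 16, so −8x = −16, so x = 2.
Then 2E = 48 + 8·2 = 64, so E = 32, V = 2E/4 = 16, F = 16 + 2 = 18.

32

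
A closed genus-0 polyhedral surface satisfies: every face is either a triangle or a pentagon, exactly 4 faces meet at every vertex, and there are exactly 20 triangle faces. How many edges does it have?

60

Let x be the number of pentagons; then F = 20 + x.
Edge–face incidences: 2E = 3·20 + 5·x = 60 + 5x.
Every vertex has degree 4, so 4V = 2E.
Euler: V − E + F = 2 ⇒ (2E)/4 − E + (20 + x) = 2.
Multiply by 8: 2·(2E) − 4·(2E) + 8·(20 + x) = 16, i.e. 160 + 8x − 2·(60 + 5x) = 16.
Collecting terms: −2x + 40 = 16, so −2x = −24, so x = 12.
Then 2E = 60 + 5·12 = 120, so E = 60, V = 2E/4 = 30, F = 20 + 12 = 32.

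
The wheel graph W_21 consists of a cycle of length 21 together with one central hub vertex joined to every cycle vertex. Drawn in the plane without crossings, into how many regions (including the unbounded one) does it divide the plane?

22

W_21 has V = 21 + 1 = 22 vertices and E = 2·21 = 42 edges.
By Euler's formula F = 2 − V + E = 2 − 22 + 42 = 22.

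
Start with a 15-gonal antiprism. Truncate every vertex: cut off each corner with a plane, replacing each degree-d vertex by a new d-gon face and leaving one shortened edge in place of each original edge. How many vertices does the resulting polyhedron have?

120

The base solid has V = 30, E = 60, F = 32.
Truncation replaces each original edge-end by a new vertex, so V′ = 2E = 120.
Each original edge survives, and each old vertex of degree d contributes d new edges; summing degrees gives Σd = 2E, so E′ = E + 2E = 3E = 180.
Each original face survives and each original vertex becomes one new face: F′ = F + V = 62.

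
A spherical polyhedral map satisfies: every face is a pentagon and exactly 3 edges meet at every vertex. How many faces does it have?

Each face has 5 edges and each edge borders two faces, so 2E = 5F.
Each vertex has degree 3, so 3V = 2E and hence V = 5F/3.
Euler: V − E + F = 2 ⇒ (5F/3) − (5F/2) + F = 2.
Multiply by 6: (10 − 15 + 6)F = 12, i.e. 1F = 12.
So F = 12, E = 5·12/2 = 30, V = 5·12/3 = 20.

12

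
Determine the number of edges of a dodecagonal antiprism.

48

An antiprism on an n-gon has two n-gon caps and 2n triangles: V = 2·12 = 24, E = 4·12 = 48, F = 2·12 + 2 = 26.
Check: V − E + F = 24 − 48 + 26 = 2.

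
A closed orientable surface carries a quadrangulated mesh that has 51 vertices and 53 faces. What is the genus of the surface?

Every face is a square, so 2E = 4·53 = 212, giving E = 106.
χ = V − E + F = 51 − 106 + 53 = -2.
For a closed orientable surface χ = 2 − 2g, so g = (2 − (-2))/2 = 2.

2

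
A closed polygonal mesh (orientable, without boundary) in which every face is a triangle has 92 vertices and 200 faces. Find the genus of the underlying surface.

Every face is a triangle, so 2E = 3·200 = 600, giving E = 300.
χ = V − E + F = 92 − 300 + 200 = -8.
For a closed orientable surface χ = 2 − 2g, so g = (2 − (-8))/2 = 5.

5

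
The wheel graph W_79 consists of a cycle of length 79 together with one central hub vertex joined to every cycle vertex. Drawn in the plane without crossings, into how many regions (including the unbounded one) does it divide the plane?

W_79 has V = 79 + 1 = 80 vertices and E = 2·79 = 158 edges.
By Euler's formula F = 2 − V + E = 2 − 80 + 158 = 80.

80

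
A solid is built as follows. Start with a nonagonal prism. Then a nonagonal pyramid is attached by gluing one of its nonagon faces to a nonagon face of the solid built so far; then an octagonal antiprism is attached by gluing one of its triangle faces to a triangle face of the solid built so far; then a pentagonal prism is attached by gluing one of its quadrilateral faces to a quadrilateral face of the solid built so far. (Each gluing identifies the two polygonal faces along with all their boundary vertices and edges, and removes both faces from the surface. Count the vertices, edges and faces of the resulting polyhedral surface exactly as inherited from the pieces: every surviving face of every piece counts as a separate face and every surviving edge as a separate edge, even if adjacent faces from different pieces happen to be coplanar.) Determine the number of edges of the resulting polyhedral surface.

A nonagonal prism: V=18, E=27, F=11.
Attach a nonagonal pyramid (V=10, E=18, F=10) along a 9-gon: merge 9 vertices and 9 edges, delete both glued faces → V=19, E=36, F=19.
Attach an octagonal antiprism (V=16, E=32, F=18) along a 3-gon: merge 3 vertices and 3 edges, delete both glued faces → V=32, E=65, F=35.
Attach a pentagonal prism (V=10, E=15, F=7) along a 4-gon: merge 4 vertices and 4 edges, delete both glued faces → V=38, E=76, F=40.
Check: V − E + F = 38 − 76 + 40 = 2.

76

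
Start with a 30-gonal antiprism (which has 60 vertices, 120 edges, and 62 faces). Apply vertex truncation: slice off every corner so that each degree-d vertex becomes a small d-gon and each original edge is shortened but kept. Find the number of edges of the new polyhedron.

Truncation replaces each original edge-end by a new vertex, so V′ = 2E = 240.
Each original edge survives, and each old vertex of degree d contributes d new edges; summing degrees gives Σd = 2E, so E′ = E + 2E = 3E = 360.
Each original face survives and each original vertex becomes one new face: F′ = F + V = 122.

360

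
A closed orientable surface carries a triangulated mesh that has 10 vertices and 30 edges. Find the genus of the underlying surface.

Every face is a triangle and each edge borders two faces, so 3F = 2·30, giving F = 20.
χ = V − E + F = 10 − 30 + 20 = 0.
For a closed orientable surface χ = 2 − 2g, so g = (2 − (0))/2 = 1.

1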